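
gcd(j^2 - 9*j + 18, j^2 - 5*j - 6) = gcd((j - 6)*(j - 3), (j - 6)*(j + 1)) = j - 6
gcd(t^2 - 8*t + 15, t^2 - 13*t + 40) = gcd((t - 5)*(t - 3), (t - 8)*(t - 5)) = t - 5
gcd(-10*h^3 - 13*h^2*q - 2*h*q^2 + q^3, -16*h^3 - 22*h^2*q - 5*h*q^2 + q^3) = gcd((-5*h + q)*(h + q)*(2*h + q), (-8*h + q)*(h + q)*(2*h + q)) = 2*h^2 + 3*h*q + q^2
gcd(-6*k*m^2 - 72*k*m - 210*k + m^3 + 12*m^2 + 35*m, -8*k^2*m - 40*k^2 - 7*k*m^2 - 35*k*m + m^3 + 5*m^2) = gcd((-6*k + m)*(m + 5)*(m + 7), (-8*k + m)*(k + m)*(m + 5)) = m + 5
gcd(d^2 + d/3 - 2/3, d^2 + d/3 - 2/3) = d^2 + d/3 - 2/3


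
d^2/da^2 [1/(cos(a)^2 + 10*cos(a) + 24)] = (-8*sin(a)^4 + 12*sin(a)^2 + 555*cos(a) - 15*cos(3*a) + 300)/(2*(cos(a) + 4)^3*(cos(a) + 6)^3)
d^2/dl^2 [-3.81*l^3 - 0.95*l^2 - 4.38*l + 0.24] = -22.86*l - 1.9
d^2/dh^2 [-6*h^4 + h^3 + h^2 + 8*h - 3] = -72*h^2 + 6*h + 2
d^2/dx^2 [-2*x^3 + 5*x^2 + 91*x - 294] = 10 - 12*x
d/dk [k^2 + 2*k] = 2*k + 2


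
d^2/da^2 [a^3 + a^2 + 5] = 6*a + 2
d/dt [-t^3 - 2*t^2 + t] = -3*t^2 - 4*t + 1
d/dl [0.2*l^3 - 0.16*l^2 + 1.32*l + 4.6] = 0.6*l^2 - 0.32*l + 1.32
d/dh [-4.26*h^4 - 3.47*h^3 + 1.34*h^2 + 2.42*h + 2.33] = -17.04*h^3 - 10.41*h^2 + 2.68*h + 2.42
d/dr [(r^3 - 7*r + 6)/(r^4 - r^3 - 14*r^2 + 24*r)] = (-r^4 - 4*r^3 - 5*r^2 + 6*r - 36)/(r^2*(r^4 + 2*r^3 - 23*r^2 - 24*r + 144))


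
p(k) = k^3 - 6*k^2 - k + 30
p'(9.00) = 134.00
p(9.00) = 264.00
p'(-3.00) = 62.00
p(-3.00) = -48.00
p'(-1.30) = 19.67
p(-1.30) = 18.96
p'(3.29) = -8.01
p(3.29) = -2.62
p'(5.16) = 16.96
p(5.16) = 2.47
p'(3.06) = -9.63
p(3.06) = -0.59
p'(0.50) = -6.25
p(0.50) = 28.12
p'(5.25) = 18.69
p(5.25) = 4.08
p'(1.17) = -10.93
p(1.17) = 22.22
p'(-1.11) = 16.02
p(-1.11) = 22.35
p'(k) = 3*k^2 - 12*k - 1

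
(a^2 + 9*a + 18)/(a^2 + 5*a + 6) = (a + 6)/(a + 2)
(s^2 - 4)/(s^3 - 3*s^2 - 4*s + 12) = 1/(s - 3)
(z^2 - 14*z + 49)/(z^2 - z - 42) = (z - 7)/(z + 6)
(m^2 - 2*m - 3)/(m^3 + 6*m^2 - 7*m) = (m^2 - 2*m - 3)/(m*(m^2 + 6*m - 7))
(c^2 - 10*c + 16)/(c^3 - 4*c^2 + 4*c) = (c - 8)/(c*(c - 2))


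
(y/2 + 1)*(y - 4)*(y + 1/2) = y^3/2 - 3*y^2/4 - 9*y/2 - 2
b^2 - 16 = (b - 4)*(b + 4)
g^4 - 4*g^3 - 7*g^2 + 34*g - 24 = (g - 4)*(g - 2)*(g - 1)*(g + 3)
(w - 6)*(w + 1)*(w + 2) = w^3 - 3*w^2 - 16*w - 12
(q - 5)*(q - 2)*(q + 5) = q^3 - 2*q^2 - 25*q + 50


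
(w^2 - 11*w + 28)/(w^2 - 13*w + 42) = (w - 4)/(w - 6)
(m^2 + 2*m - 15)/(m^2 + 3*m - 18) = (m + 5)/(m + 6)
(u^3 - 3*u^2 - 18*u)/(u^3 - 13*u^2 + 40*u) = (u^2 - 3*u - 18)/(u^2 - 13*u + 40)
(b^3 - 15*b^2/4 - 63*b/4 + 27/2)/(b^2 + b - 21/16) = 4*(b^2 - 3*b - 18)/(4*b + 7)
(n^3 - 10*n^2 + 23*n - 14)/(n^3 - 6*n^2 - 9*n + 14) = (n - 2)/(n + 2)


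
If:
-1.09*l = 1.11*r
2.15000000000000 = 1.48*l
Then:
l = 1.45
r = -1.43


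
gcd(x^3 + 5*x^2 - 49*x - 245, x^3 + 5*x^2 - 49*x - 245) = x^3 + 5*x^2 - 49*x - 245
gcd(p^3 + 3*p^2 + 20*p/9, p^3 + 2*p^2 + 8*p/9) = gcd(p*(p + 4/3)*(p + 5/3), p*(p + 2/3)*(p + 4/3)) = p^2 + 4*p/3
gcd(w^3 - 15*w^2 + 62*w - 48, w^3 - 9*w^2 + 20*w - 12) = w^2 - 7*w + 6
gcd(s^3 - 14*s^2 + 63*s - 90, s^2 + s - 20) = 1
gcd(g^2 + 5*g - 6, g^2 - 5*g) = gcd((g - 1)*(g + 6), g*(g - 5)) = 1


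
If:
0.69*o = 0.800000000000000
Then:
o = 1.16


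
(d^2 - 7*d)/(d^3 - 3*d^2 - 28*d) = 1/(d + 4)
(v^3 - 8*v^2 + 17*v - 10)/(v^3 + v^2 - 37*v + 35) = (v - 2)/(v + 7)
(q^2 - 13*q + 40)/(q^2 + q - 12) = (q^2 - 13*q + 40)/(q^2 + q - 12)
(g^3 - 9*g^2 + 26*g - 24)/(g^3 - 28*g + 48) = (g - 3)/(g + 6)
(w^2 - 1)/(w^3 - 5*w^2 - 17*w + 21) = (w + 1)/(w^2 - 4*w - 21)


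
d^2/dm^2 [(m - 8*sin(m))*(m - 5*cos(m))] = 8*m*sin(m) + 5*m*cos(m) + 10*sin(m) - 80*sin(2*m) - 16*cos(m) + 2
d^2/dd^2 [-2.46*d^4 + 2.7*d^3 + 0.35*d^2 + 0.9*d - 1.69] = -29.52*d^2 + 16.2*d + 0.7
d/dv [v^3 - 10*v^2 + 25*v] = 3*v^2 - 20*v + 25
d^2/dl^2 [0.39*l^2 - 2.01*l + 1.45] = 0.780000000000000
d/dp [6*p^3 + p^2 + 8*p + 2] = 18*p^2 + 2*p + 8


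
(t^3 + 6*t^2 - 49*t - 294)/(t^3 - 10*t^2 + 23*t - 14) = (t^2 + 13*t + 42)/(t^2 - 3*t + 2)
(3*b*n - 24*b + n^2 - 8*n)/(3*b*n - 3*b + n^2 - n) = (n - 8)/(n - 1)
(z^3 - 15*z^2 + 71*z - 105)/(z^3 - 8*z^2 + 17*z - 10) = (z^2 - 10*z + 21)/(z^2 - 3*z + 2)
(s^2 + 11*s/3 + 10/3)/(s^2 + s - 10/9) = 3*(s + 2)/(3*s - 2)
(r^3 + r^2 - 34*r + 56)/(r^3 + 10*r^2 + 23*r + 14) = (r^2 - 6*r + 8)/(r^2 + 3*r + 2)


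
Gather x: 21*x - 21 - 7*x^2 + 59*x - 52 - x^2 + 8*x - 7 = -8*x^2 + 88*x - 80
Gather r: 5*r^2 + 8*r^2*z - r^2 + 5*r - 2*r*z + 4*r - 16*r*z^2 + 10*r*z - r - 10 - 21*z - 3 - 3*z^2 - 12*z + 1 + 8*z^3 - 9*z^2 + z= r^2*(8*z + 4) + r*(-16*z^2 + 8*z + 8) + 8*z^3 - 12*z^2 - 32*z - 12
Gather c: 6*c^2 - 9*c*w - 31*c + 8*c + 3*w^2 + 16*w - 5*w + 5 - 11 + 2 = 6*c^2 + c*(-9*w - 23) + 3*w^2 + 11*w - 4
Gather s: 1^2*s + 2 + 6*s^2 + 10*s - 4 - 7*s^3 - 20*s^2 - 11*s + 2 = -7*s^3 - 14*s^2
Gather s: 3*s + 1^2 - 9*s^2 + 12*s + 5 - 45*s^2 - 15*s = 6 - 54*s^2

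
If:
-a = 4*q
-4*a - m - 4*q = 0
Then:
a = -4*q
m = 12*q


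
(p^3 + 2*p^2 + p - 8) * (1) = p^3 + 2*p^2 + p - 8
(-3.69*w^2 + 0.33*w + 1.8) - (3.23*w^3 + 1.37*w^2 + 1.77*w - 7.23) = -3.23*w^3 - 5.06*w^2 - 1.44*w + 9.03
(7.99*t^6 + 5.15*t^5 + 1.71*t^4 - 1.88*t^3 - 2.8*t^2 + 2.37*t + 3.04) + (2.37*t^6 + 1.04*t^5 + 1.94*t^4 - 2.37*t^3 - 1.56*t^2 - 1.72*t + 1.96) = 10.36*t^6 + 6.19*t^5 + 3.65*t^4 - 4.25*t^3 - 4.36*t^2 + 0.65*t + 5.0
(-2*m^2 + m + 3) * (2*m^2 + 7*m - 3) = -4*m^4 - 12*m^3 + 19*m^2 + 18*m - 9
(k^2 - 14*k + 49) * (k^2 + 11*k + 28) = k^4 - 3*k^3 - 77*k^2 + 147*k + 1372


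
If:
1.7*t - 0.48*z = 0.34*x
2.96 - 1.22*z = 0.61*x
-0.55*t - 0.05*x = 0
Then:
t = 0.42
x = -4.58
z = 4.71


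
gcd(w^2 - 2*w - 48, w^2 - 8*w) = w - 8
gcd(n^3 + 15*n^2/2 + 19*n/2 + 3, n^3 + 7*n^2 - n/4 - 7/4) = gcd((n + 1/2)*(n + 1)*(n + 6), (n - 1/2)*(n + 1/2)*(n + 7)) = n + 1/2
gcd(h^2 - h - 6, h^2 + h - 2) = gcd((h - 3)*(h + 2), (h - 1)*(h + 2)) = h + 2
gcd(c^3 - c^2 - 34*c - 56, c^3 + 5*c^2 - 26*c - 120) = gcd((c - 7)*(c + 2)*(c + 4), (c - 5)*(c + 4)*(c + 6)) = c + 4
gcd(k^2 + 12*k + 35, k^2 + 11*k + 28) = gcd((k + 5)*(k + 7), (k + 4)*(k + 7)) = k + 7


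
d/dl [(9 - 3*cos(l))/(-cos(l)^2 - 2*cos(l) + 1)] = 3*(cos(l)^2 - 6*cos(l) - 5)*sin(l)/(-sin(l)^2 + 2*cos(l))^2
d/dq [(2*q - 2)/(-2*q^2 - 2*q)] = (q^2 - 2*q - 1)/(q^2*(q^2 + 2*q + 1))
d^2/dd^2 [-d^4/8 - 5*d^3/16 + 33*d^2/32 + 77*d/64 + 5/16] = -3*d^2/2 - 15*d/8 + 33/16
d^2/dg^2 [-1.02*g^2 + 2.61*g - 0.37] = -2.04000000000000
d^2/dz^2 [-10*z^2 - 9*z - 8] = -20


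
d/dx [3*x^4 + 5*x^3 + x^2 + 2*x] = 12*x^3 + 15*x^2 + 2*x + 2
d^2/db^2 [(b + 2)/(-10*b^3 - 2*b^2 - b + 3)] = 2*(-(b + 2)*(30*b^2 + 4*b + 1)^2 + (30*b^2 + 4*b + 2*(b + 2)*(15*b + 1) + 1)*(10*b^3 + 2*b^2 + b - 3))/(10*b^3 + 2*b^2 + b - 3)^3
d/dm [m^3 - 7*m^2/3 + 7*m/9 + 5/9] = 3*m^2 - 14*m/3 + 7/9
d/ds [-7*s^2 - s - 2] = -14*s - 1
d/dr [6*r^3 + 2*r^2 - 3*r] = 18*r^2 + 4*r - 3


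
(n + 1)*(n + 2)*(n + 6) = n^3 + 9*n^2 + 20*n + 12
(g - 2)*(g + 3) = g^2 + g - 6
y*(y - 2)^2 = y^3 - 4*y^2 + 4*y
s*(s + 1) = s^2 + s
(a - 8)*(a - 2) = a^2 - 10*a + 16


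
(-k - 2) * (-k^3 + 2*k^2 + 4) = k^4 - 4*k^2 - 4*k - 8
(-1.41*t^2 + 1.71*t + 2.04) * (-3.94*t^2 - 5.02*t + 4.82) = 5.5554*t^4 + 0.340799999999999*t^3 - 23.418*t^2 - 1.9986*t + 9.8328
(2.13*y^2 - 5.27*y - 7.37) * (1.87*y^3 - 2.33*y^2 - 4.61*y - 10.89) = 3.9831*y^5 - 14.8178*y^4 - 11.3221*y^3 + 18.2711*y^2 + 91.366*y + 80.2593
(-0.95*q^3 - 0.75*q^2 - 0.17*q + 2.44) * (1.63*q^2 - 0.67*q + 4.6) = -1.5485*q^5 - 0.586*q^4 - 4.1446*q^3 + 0.6411*q^2 - 2.4168*q + 11.224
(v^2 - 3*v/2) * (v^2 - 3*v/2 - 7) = v^4 - 3*v^3 - 19*v^2/4 + 21*v/2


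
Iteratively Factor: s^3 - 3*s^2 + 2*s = (s - 1)*(s^2 - 2*s) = s*(s - 1)*(s - 2)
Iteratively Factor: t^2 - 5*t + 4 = (t - 1)*(t - 4)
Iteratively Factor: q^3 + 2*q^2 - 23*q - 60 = (q + 3)*(q^2 - q - 20) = (q - 5)*(q + 3)*(q + 4)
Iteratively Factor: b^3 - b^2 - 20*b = (b - 5)*(b^2 + 4*b) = (b - 5)*(b + 4)*(b)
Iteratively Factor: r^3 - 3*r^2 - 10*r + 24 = (r - 2)*(r^2 - r - 12) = (r - 2)*(r + 3)*(r - 4)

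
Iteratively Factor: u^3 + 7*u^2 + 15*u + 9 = (u + 1)*(u^2 + 6*u + 9) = (u + 1)*(u + 3)*(u + 3)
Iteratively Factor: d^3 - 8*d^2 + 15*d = (d - 3)*(d^2 - 5*d) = d*(d - 3)*(d - 5)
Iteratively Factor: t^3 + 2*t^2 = (t)*(t^2 + 2*t) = t^2*(t + 2)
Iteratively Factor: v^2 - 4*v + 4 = (v - 2)*(v - 2)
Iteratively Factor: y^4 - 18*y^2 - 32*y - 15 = (y + 3)*(y^3 - 3*y^2 - 9*y - 5) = (y - 5)*(y + 3)*(y^2 + 2*y + 1) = (y - 5)*(y + 1)*(y + 3)*(y + 1)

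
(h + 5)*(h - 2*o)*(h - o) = h^3 - 3*h^2*o + 5*h^2 + 2*h*o^2 - 15*h*o + 10*o^2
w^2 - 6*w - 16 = (w - 8)*(w + 2)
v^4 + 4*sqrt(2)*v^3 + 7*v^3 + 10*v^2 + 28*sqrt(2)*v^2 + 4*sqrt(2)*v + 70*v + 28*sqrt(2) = (v + 7)*(v + sqrt(2))^2*(v + 2*sqrt(2))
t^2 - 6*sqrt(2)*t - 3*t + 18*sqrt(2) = (t - 3)*(t - 6*sqrt(2))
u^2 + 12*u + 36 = (u + 6)^2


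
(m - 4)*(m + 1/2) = m^2 - 7*m/2 - 2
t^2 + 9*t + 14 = (t + 2)*(t + 7)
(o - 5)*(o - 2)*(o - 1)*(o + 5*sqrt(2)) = o^4 - 8*o^3 + 5*sqrt(2)*o^3 - 40*sqrt(2)*o^2 + 17*o^2 - 10*o + 85*sqrt(2)*o - 50*sqrt(2)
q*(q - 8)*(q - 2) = q^3 - 10*q^2 + 16*q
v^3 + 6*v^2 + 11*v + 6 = (v + 1)*(v + 2)*(v + 3)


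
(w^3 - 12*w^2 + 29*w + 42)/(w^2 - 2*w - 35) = (w^2 - 5*w - 6)/(w + 5)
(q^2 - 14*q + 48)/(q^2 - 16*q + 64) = (q - 6)/(q - 8)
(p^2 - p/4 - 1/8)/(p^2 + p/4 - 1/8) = (8*p^2 - 2*p - 1)/(8*p^2 + 2*p - 1)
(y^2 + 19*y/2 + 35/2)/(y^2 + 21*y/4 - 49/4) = 2*(2*y + 5)/(4*y - 7)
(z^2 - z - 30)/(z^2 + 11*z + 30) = (z - 6)/(z + 6)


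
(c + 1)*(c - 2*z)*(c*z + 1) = c^3*z - 2*c^2*z^2 + c^2*z + c^2 - 2*c*z^2 - 2*c*z + c - 2*z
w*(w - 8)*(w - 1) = w^3 - 9*w^2 + 8*w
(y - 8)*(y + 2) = y^2 - 6*y - 16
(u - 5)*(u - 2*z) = u^2 - 2*u*z - 5*u + 10*z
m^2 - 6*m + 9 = (m - 3)^2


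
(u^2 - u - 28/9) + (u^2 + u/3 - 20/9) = 2*u^2 - 2*u/3 - 16/3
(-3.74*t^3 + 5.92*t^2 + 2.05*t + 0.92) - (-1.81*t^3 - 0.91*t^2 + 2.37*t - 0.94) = -1.93*t^3 + 6.83*t^2 - 0.32*t + 1.86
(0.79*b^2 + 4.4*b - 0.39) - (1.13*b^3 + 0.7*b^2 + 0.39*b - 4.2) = -1.13*b^3 + 0.0900000000000001*b^2 + 4.01*b + 3.81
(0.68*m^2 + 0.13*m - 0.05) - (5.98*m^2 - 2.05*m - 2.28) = -5.3*m^2 + 2.18*m + 2.23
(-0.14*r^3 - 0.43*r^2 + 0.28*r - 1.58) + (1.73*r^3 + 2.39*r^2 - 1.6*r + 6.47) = 1.59*r^3 + 1.96*r^2 - 1.32*r + 4.89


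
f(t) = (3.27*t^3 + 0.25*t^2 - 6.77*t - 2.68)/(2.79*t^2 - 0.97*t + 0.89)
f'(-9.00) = 1.20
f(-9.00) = -9.78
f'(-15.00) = 1.18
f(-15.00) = -16.92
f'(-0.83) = 0.41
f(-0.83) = 0.34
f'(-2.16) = 1.36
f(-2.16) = -1.24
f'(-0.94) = 0.74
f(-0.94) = 0.28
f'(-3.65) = 1.29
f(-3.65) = -3.21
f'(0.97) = 5.18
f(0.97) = -2.34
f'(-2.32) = 1.35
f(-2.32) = -1.46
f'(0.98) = 5.13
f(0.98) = -2.29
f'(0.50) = 4.69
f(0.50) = -5.07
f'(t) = (0.97 - 5.58*t)*(3.27*t^3 + 0.25*t^2 - 6.77*t - 2.68)/(2.79*t^2 - 0.97*t + 0.89)^2 + (9.81*t^2 + 0.5*t - 6.77)/(2.79*t^2 - 0.97*t + 0.89)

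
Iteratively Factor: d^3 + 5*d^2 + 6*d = (d + 3)*(d^2 + 2*d) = (d + 2)*(d + 3)*(d)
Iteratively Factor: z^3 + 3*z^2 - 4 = (z - 1)*(z^2 + 4*z + 4) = (z - 1)*(z + 2)*(z + 2)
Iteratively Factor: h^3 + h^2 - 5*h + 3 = (h - 1)*(h^2 + 2*h - 3) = (h - 1)^2*(h + 3)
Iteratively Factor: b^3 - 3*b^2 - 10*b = (b - 5)*(b^2 + 2*b) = b*(b - 5)*(b + 2)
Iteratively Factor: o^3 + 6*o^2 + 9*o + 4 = (o + 1)*(o^2 + 5*o + 4) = (o + 1)^2*(o + 4)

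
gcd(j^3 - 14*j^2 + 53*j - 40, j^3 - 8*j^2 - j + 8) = j^2 - 9*j + 8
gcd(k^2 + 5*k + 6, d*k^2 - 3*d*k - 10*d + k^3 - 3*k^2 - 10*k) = k + 2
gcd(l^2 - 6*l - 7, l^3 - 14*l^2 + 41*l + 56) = l^2 - 6*l - 7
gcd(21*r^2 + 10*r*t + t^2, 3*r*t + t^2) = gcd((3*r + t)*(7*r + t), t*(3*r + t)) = 3*r + t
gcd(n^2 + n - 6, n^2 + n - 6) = n^2 + n - 6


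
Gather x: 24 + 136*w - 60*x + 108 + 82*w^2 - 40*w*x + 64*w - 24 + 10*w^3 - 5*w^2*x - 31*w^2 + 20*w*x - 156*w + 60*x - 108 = 10*w^3 + 51*w^2 + 44*w + x*(-5*w^2 - 20*w)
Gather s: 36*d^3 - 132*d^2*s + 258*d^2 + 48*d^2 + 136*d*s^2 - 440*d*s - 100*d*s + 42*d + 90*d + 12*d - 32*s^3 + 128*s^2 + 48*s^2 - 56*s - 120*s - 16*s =36*d^3 + 306*d^2 + 144*d - 32*s^3 + s^2*(136*d + 176) + s*(-132*d^2 - 540*d - 192)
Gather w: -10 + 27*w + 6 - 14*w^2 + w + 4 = -14*w^2 + 28*w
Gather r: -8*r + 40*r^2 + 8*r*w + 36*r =40*r^2 + r*(8*w + 28)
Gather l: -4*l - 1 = -4*l - 1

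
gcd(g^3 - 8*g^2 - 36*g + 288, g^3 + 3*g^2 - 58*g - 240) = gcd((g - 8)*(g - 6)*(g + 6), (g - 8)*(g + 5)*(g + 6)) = g^2 - 2*g - 48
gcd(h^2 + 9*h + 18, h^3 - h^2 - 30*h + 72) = h + 6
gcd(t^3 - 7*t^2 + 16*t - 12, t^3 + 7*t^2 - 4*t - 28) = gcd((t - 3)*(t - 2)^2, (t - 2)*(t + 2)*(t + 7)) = t - 2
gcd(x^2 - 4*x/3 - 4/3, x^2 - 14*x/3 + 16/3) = x - 2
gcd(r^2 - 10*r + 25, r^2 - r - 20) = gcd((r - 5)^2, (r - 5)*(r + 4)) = r - 5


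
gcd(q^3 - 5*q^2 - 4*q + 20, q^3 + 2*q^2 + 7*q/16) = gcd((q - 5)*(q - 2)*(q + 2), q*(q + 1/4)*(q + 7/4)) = 1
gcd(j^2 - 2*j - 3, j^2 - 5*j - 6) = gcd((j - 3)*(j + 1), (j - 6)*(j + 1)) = j + 1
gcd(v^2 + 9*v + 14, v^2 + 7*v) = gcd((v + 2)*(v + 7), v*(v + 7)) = v + 7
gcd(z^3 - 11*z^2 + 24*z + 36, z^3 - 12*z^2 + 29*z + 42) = z^2 - 5*z - 6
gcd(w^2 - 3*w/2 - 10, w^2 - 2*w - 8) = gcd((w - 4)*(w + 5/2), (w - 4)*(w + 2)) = w - 4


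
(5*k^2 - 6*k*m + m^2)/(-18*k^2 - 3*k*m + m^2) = (-5*k^2 + 6*k*m - m^2)/(18*k^2 + 3*k*m - m^2)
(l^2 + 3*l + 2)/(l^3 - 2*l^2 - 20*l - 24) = (l + 1)/(l^2 - 4*l - 12)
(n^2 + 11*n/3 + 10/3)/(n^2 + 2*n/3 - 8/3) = (3*n + 5)/(3*n - 4)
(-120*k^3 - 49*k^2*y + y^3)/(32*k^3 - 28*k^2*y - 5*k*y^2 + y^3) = (15*k^2 + 8*k*y + y^2)/(-4*k^2 + 3*k*y + y^2)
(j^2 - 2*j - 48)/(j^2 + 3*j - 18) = (j - 8)/(j - 3)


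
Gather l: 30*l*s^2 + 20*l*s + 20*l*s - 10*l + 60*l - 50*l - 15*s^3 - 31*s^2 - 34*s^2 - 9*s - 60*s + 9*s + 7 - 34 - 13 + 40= l*(30*s^2 + 40*s) - 15*s^3 - 65*s^2 - 60*s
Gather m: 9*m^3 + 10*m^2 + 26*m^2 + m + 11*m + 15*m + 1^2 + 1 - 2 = 9*m^3 + 36*m^2 + 27*m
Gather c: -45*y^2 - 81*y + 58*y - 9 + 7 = -45*y^2 - 23*y - 2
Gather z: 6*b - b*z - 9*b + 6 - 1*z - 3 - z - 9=-3*b + z*(-b - 2) - 6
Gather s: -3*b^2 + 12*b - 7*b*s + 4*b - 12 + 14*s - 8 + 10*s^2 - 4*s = -3*b^2 + 16*b + 10*s^2 + s*(10 - 7*b) - 20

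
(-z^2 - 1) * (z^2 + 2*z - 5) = -z^4 - 2*z^3 + 4*z^2 - 2*z + 5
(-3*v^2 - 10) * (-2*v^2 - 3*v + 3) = 6*v^4 + 9*v^3 + 11*v^2 + 30*v - 30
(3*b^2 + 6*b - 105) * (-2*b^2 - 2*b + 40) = -6*b^4 - 18*b^3 + 318*b^2 + 450*b - 4200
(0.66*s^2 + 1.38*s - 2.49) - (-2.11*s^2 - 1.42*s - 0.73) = 2.77*s^2 + 2.8*s - 1.76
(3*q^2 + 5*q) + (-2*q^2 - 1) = q^2 + 5*q - 1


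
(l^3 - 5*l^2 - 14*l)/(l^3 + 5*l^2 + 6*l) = (l - 7)/(l + 3)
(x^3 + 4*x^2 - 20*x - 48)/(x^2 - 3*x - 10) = (x^2 + 2*x - 24)/(x - 5)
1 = 1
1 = 1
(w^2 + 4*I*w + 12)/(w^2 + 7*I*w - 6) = (w - 2*I)/(w + I)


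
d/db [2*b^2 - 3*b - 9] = 4*b - 3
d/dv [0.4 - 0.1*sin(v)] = -0.1*cos(v)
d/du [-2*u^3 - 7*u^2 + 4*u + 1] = -6*u^2 - 14*u + 4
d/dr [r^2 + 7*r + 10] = 2*r + 7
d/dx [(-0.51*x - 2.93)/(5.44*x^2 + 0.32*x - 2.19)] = (2.7744*x^2 + 31.8784*x + 2.0545)/(29.5936*x^4 + 3.4816*x^3 - 23.7248*x^2 - 1.4016*x + 4.7961)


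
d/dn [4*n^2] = 8*n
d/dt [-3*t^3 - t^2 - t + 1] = -9*t^2 - 2*t - 1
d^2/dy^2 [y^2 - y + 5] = 2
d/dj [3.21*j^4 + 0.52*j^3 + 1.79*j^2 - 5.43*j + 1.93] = 12.84*j^3 + 1.56*j^2 + 3.58*j - 5.43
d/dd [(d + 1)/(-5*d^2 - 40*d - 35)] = 1/(5*(d^2 + 14*d + 49))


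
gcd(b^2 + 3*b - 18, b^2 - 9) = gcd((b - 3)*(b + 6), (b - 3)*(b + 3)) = b - 3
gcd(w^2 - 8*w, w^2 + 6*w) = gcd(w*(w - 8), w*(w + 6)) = w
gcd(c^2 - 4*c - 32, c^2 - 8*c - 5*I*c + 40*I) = c - 8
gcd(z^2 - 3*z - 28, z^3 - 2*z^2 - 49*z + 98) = z - 7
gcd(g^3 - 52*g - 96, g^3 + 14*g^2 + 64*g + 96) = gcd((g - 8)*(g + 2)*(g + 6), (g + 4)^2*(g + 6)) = g + 6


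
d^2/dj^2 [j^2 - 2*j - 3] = 2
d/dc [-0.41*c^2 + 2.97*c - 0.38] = 2.97 - 0.82*c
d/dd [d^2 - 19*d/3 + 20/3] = 2*d - 19/3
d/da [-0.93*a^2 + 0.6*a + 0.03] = 0.6 - 1.86*a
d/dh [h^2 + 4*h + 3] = 2*h + 4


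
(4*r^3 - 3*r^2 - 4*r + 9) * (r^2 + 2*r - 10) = 4*r^5 + 5*r^4 - 50*r^3 + 31*r^2 + 58*r - 90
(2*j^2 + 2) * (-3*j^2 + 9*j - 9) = -6*j^4 + 18*j^3 - 24*j^2 + 18*j - 18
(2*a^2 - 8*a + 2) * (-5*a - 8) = -10*a^3 + 24*a^2 + 54*a - 16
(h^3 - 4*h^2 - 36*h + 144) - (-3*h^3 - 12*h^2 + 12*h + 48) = 4*h^3 + 8*h^2 - 48*h + 96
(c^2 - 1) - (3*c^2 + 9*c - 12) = -2*c^2 - 9*c + 11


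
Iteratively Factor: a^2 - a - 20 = (a - 5)*(a + 4)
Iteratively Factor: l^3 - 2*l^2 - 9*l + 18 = (l - 3)*(l^2 + l - 6) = (l - 3)*(l - 2)*(l + 3)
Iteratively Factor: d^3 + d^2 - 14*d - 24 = (d - 4)*(d^2 + 5*d + 6) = (d - 4)*(d + 3)*(d + 2)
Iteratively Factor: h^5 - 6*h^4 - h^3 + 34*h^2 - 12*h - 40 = (h + 1)*(h^4 - 7*h^3 + 6*h^2 + 28*h - 40) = (h - 2)*(h + 1)*(h^3 - 5*h^2 - 4*h + 20) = (h - 5)*(h - 2)*(h + 1)*(h^2 - 4) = (h - 5)*(h - 2)*(h + 1)*(h + 2)*(h - 2)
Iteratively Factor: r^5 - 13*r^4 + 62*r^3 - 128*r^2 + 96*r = (r - 4)*(r^4 - 9*r^3 + 26*r^2 - 24*r) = (r - 4)^2*(r^3 - 5*r^2 + 6*r) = (r - 4)^2*(r - 2)*(r^2 - 3*r) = r*(r - 4)^2*(r - 2)*(r - 3)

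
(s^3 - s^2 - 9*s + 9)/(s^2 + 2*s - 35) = (s^3 - s^2 - 9*s + 9)/(s^2 + 2*s - 35)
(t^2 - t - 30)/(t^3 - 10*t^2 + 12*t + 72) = (t + 5)/(t^2 - 4*t - 12)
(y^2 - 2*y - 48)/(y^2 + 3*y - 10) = (y^2 - 2*y - 48)/(y^2 + 3*y - 10)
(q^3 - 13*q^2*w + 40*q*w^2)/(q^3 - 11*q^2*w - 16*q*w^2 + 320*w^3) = q*(q - 5*w)/(q^2 - 3*q*w - 40*w^2)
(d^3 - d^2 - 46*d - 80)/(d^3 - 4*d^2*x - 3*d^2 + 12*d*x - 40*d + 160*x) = (-d - 2)/(-d + 4*x)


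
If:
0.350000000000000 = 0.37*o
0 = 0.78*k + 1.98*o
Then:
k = -2.40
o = 0.95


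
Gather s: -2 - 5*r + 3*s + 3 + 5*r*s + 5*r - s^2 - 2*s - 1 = -s^2 + s*(5*r + 1)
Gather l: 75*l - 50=75*l - 50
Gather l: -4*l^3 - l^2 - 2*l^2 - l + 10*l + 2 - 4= -4*l^3 - 3*l^2 + 9*l - 2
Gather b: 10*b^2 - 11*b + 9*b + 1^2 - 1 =10*b^2 - 2*b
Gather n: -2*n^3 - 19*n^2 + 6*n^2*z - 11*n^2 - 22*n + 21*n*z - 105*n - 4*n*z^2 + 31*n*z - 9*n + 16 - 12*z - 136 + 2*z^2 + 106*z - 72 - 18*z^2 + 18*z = -2*n^3 + n^2*(6*z - 30) + n*(-4*z^2 + 52*z - 136) - 16*z^2 + 112*z - 192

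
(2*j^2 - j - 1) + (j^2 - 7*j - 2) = 3*j^2 - 8*j - 3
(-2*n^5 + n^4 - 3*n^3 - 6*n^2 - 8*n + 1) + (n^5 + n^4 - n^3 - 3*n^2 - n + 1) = -n^5 + 2*n^4 - 4*n^3 - 9*n^2 - 9*n + 2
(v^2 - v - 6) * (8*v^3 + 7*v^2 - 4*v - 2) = 8*v^5 - v^4 - 59*v^3 - 40*v^2 + 26*v + 12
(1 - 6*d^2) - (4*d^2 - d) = -10*d^2 + d + 1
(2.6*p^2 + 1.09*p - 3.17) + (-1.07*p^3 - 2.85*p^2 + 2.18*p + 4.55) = -1.07*p^3 - 0.25*p^2 + 3.27*p + 1.38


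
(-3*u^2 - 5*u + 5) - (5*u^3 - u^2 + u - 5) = -5*u^3 - 2*u^2 - 6*u + 10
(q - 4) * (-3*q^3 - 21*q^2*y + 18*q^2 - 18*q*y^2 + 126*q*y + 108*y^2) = -3*q^4 - 21*q^3*y + 30*q^3 - 18*q^2*y^2 + 210*q^2*y - 72*q^2 + 180*q*y^2 - 504*q*y - 432*y^2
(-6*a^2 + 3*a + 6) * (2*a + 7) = -12*a^3 - 36*a^2 + 33*a + 42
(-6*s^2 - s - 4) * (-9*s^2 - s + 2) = 54*s^4 + 15*s^3 + 25*s^2 + 2*s - 8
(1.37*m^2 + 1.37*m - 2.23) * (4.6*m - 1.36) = 6.302*m^3 + 4.4388*m^2 - 12.1212*m + 3.0328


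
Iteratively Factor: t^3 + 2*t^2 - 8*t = (t - 2)*(t^2 + 4*t) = t*(t - 2)*(t + 4)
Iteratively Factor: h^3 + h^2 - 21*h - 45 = (h + 3)*(h^2 - 2*h - 15) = (h + 3)^2*(h - 5)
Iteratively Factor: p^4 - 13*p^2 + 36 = (p + 2)*(p^3 - 2*p^2 - 9*p + 18) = (p - 3)*(p + 2)*(p^2 + p - 6) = (p - 3)*(p - 2)*(p + 2)*(p + 3)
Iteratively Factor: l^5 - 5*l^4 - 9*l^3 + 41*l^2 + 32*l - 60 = (l + 2)*(l^4 - 7*l^3 + 5*l^2 + 31*l - 30) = (l - 3)*(l + 2)*(l^3 - 4*l^2 - 7*l + 10) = (l - 3)*(l - 1)*(l + 2)*(l^2 - 3*l - 10) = (l - 3)*(l - 1)*(l + 2)^2*(l - 5)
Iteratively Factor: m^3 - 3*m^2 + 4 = (m + 1)*(m^2 - 4*m + 4) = (m - 2)*(m + 1)*(m - 2)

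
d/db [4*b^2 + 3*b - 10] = 8*b + 3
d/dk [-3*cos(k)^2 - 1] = 3*sin(2*k)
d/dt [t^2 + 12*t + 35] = 2*t + 12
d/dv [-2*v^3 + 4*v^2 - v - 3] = -6*v^2 + 8*v - 1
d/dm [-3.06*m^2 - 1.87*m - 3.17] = -6.12*m - 1.87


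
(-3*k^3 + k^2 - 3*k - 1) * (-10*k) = 30*k^4 - 10*k^3 + 30*k^2 + 10*k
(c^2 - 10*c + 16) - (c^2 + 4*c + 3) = 13 - 14*c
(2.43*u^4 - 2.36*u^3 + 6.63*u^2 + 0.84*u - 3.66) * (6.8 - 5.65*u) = -13.7295*u^5 + 29.858*u^4 - 53.5075*u^3 + 40.338*u^2 + 26.391*u - 24.888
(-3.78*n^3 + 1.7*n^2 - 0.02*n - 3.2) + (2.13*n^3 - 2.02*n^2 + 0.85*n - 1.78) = -1.65*n^3 - 0.32*n^2 + 0.83*n - 4.98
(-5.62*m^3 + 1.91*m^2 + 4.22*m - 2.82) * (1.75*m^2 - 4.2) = -9.835*m^5 + 3.3425*m^4 + 30.989*m^3 - 12.957*m^2 - 17.724*m + 11.844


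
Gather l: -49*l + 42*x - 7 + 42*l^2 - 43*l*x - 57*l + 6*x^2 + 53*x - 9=42*l^2 + l*(-43*x - 106) + 6*x^2 + 95*x - 16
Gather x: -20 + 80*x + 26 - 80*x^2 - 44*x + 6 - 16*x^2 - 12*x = -96*x^2 + 24*x + 12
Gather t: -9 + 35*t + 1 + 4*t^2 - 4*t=4*t^2 + 31*t - 8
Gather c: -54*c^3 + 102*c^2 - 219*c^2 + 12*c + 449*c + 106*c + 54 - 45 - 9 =-54*c^3 - 117*c^2 + 567*c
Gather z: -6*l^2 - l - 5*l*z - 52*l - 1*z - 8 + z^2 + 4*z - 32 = -6*l^2 - 53*l + z^2 + z*(3 - 5*l) - 40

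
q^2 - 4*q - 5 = (q - 5)*(q + 1)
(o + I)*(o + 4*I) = o^2 + 5*I*o - 4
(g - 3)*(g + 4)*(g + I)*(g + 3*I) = g^4 + g^3 + 4*I*g^3 - 15*g^2 + 4*I*g^2 - 3*g - 48*I*g + 36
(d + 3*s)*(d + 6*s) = d^2 + 9*d*s + 18*s^2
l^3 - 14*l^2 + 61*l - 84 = (l - 7)*(l - 4)*(l - 3)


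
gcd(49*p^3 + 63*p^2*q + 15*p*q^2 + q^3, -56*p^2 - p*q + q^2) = 7*p + q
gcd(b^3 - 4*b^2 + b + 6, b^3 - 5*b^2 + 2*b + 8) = b^2 - b - 2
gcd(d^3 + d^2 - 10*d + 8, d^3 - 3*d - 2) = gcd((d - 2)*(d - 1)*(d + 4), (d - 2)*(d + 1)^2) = d - 2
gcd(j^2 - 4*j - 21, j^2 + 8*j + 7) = 1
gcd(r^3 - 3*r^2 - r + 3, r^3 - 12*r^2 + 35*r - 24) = r^2 - 4*r + 3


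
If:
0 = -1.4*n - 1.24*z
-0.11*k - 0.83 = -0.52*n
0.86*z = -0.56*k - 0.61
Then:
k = 2.65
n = 2.16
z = -2.44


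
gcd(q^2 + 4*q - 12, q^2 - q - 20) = 1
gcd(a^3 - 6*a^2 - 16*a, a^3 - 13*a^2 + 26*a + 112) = a^2 - 6*a - 16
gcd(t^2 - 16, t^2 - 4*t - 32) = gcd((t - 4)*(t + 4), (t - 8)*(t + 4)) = t + 4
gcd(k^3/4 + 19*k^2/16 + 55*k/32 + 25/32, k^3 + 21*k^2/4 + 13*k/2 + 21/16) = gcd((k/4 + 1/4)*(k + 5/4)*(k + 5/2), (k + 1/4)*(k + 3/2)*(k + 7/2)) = 1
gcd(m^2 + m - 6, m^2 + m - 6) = m^2 + m - 6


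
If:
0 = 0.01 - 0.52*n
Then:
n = 0.02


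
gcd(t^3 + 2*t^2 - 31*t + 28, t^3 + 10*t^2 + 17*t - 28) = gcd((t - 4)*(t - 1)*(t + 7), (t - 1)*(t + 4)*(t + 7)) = t^2 + 6*t - 7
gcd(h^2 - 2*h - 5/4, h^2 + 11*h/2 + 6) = 1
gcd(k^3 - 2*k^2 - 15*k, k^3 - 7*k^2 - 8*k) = k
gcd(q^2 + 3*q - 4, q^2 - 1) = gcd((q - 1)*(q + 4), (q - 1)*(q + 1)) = q - 1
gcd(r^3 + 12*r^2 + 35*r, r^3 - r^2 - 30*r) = r^2 + 5*r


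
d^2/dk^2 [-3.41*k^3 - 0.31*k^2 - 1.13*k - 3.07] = -20.46*k - 0.62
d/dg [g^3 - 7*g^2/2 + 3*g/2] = 3*g^2 - 7*g + 3/2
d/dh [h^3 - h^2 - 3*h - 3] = 3*h^2 - 2*h - 3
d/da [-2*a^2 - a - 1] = -4*a - 1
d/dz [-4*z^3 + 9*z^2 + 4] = 6*z*(3 - 2*z)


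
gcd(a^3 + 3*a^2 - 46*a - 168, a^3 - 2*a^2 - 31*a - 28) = a^2 - 3*a - 28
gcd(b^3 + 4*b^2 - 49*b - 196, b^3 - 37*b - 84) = b^2 - 3*b - 28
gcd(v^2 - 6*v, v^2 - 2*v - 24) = v - 6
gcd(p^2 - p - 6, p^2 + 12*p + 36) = 1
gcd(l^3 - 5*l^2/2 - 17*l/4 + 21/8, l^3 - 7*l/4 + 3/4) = l^2 + l - 3/4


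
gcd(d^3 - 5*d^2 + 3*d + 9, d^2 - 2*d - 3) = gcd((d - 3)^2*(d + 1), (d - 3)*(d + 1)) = d^2 - 2*d - 3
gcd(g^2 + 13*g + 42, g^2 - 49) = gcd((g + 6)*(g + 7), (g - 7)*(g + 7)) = g + 7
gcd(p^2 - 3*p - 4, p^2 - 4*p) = p - 4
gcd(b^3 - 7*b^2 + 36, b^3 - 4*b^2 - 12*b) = b^2 - 4*b - 12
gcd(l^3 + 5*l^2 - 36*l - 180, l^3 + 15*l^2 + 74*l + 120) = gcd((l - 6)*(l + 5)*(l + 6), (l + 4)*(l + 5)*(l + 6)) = l^2 + 11*l + 30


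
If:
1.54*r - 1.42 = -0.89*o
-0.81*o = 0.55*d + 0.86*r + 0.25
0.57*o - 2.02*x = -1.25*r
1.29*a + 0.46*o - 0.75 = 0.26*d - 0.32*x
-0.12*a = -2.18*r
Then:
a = -0.69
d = -2.84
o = 1.66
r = -0.04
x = 0.45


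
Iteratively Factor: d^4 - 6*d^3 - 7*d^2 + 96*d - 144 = (d - 3)*(d^3 - 3*d^2 - 16*d + 48) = (d - 4)*(d - 3)*(d^2 + d - 12) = (d - 4)*(d - 3)^2*(d + 4)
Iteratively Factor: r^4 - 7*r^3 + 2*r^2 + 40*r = (r)*(r^3 - 7*r^2 + 2*r + 40) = r*(r - 5)*(r^2 - 2*r - 8) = r*(r - 5)*(r + 2)*(r - 4)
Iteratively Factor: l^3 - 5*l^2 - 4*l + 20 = (l - 5)*(l^2 - 4) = (l - 5)*(l - 2)*(l + 2)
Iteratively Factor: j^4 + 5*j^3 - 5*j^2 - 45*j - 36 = (j + 1)*(j^3 + 4*j^2 - 9*j - 36) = (j + 1)*(j + 3)*(j^2 + j - 12) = (j + 1)*(j + 3)*(j + 4)*(j - 3)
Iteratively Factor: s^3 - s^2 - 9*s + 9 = (s - 3)*(s^2 + 2*s - 3) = (s - 3)*(s - 1)*(s + 3)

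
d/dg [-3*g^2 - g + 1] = -6*g - 1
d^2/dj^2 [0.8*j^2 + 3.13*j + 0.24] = 1.60000000000000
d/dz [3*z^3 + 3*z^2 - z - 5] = 9*z^2 + 6*z - 1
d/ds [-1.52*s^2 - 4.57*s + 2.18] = -3.04*s - 4.57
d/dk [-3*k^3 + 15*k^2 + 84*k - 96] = -9*k^2 + 30*k + 84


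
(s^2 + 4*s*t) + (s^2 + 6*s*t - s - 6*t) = 2*s^2 + 10*s*t - s - 6*t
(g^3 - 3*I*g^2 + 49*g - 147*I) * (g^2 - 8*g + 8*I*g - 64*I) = g^5 - 8*g^4 + 5*I*g^4 + 73*g^3 - 40*I*g^3 - 584*g^2 + 245*I*g^2 + 1176*g - 1960*I*g - 9408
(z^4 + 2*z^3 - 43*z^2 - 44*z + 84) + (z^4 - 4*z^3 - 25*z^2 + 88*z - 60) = 2*z^4 - 2*z^3 - 68*z^2 + 44*z + 24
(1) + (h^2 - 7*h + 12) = h^2 - 7*h + 13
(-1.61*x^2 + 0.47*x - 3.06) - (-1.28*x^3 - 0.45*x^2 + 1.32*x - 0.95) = 1.28*x^3 - 1.16*x^2 - 0.85*x - 2.11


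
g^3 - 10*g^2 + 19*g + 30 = (g - 6)*(g - 5)*(g + 1)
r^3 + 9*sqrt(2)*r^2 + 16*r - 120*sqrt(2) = (r - 2*sqrt(2))*(r + 5*sqrt(2))*(r + 6*sqrt(2))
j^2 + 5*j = j*(j + 5)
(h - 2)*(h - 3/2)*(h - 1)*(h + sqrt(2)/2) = h^4 - 9*h^3/2 + sqrt(2)*h^3/2 - 9*sqrt(2)*h^2/4 + 13*h^2/2 - 3*h + 13*sqrt(2)*h/4 - 3*sqrt(2)/2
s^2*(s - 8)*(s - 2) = s^4 - 10*s^3 + 16*s^2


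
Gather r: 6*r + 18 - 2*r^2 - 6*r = 18 - 2*r^2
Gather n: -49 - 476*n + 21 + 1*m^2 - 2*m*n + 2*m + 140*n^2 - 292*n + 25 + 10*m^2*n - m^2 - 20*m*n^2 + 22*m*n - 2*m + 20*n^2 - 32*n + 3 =n^2*(160 - 20*m) + n*(10*m^2 + 20*m - 800)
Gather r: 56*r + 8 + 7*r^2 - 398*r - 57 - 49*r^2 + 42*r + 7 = -42*r^2 - 300*r - 42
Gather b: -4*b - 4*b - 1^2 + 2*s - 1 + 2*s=-8*b + 4*s - 2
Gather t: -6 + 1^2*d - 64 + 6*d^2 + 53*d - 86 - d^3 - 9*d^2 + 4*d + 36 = -d^3 - 3*d^2 + 58*d - 120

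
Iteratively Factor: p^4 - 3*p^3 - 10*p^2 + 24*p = (p - 2)*(p^3 - p^2 - 12*p) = (p - 4)*(p - 2)*(p^2 + 3*p) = (p - 4)*(p - 2)*(p + 3)*(p)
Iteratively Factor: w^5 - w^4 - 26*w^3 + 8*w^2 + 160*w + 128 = (w - 4)*(w^4 + 3*w^3 - 14*w^2 - 48*w - 32) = (w - 4)*(w + 1)*(w^3 + 2*w^2 - 16*w - 32) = (w - 4)*(w + 1)*(w + 4)*(w^2 - 2*w - 8) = (w - 4)^2*(w + 1)*(w + 4)*(w + 2)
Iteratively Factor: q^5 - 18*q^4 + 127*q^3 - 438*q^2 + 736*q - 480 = (q - 5)*(q^4 - 13*q^3 + 62*q^2 - 128*q + 96) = (q - 5)*(q - 2)*(q^3 - 11*q^2 + 40*q - 48) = (q - 5)*(q - 4)*(q - 2)*(q^2 - 7*q + 12) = (q - 5)*(q - 4)*(q - 3)*(q - 2)*(q - 4)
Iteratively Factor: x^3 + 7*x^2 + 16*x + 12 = (x + 3)*(x^2 + 4*x + 4) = (x + 2)*(x + 3)*(x + 2)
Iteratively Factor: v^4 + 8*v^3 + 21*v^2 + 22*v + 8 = (v + 4)*(v^3 + 4*v^2 + 5*v + 2) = (v + 2)*(v + 4)*(v^2 + 2*v + 1) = (v + 1)*(v + 2)*(v + 4)*(v + 1)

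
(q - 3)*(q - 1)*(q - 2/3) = q^3 - 14*q^2/3 + 17*q/3 - 2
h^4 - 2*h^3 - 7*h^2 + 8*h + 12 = (h - 3)*(h - 2)*(h + 1)*(h + 2)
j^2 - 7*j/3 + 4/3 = (j - 4/3)*(j - 1)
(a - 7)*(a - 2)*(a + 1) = a^3 - 8*a^2 + 5*a + 14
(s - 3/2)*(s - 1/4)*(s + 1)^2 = s^4 + s^3/4 - 17*s^2/8 - s + 3/8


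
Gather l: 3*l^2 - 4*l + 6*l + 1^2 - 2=3*l^2 + 2*l - 1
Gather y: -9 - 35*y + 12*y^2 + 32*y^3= 32*y^3 + 12*y^2 - 35*y - 9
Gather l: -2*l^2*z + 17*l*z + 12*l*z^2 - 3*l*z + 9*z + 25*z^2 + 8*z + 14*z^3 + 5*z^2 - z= -2*l^2*z + l*(12*z^2 + 14*z) + 14*z^3 + 30*z^2 + 16*z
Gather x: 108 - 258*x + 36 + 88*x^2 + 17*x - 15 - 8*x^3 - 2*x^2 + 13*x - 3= -8*x^3 + 86*x^2 - 228*x + 126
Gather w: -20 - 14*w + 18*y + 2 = -14*w + 18*y - 18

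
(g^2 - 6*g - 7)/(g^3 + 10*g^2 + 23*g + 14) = (g - 7)/(g^2 + 9*g + 14)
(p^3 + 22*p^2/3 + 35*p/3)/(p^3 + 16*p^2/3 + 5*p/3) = (3*p + 7)/(3*p + 1)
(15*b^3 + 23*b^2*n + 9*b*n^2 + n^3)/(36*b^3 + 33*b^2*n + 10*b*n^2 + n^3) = (5*b^2 + 6*b*n + n^2)/(12*b^2 + 7*b*n + n^2)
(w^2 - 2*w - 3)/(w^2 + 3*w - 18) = (w + 1)/(w + 6)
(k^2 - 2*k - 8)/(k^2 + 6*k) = (k^2 - 2*k - 8)/(k*(k + 6))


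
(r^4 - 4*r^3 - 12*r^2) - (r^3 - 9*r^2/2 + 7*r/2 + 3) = r^4 - 5*r^3 - 15*r^2/2 - 7*r/2 - 3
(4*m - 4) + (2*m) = 6*m - 4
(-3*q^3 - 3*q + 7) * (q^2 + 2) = -3*q^5 - 9*q^3 + 7*q^2 - 6*q + 14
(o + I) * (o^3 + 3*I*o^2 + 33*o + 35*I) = o^4 + 4*I*o^3 + 30*o^2 + 68*I*o - 35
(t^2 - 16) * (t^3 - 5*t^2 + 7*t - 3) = t^5 - 5*t^4 - 9*t^3 + 77*t^2 - 112*t + 48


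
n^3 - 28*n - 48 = (n - 6)*(n + 2)*(n + 4)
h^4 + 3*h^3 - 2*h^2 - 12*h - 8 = (h - 2)*(h + 1)*(h + 2)^2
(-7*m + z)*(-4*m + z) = 28*m^2 - 11*m*z + z^2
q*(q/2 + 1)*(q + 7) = q^3/2 + 9*q^2/2 + 7*q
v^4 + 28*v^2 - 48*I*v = v*(v - 4*I)*(v - 2*I)*(v + 6*I)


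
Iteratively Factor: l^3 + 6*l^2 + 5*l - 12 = (l - 1)*(l^2 + 7*l + 12) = (l - 1)*(l + 3)*(l + 4)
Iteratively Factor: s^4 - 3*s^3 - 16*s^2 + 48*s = (s + 4)*(s^3 - 7*s^2 + 12*s) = (s - 3)*(s + 4)*(s^2 - 4*s) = s*(s - 3)*(s + 4)*(s - 4)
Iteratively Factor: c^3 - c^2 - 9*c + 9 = (c - 3)*(c^2 + 2*c - 3) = (c - 3)*(c - 1)*(c + 3)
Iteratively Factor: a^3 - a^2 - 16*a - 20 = (a + 2)*(a^2 - 3*a - 10) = (a - 5)*(a + 2)*(a + 2)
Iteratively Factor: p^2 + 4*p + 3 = (p + 3)*(p + 1)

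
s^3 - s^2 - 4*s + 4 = (s - 2)*(s - 1)*(s + 2)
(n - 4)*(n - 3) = n^2 - 7*n + 12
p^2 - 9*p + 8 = (p - 8)*(p - 1)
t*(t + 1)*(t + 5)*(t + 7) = t^4 + 13*t^3 + 47*t^2 + 35*t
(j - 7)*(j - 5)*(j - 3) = j^3 - 15*j^2 + 71*j - 105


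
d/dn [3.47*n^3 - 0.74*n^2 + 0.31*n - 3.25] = 10.41*n^2 - 1.48*n + 0.31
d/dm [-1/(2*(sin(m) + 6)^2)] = cos(m)/(sin(m) + 6)^3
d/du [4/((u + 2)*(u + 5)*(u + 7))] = 4*(-3*u^2 - 28*u - 59)/(u^6 + 28*u^5 + 314*u^4 + 1792*u^3 + 5441*u^2 + 8260*u + 4900)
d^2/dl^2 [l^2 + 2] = 2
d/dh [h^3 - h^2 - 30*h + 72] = 3*h^2 - 2*h - 30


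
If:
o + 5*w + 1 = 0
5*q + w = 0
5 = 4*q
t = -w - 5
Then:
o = 121/4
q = 5/4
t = 5/4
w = -25/4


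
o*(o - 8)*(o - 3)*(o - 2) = o^4 - 13*o^3 + 46*o^2 - 48*o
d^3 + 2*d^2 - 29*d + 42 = (d - 3)*(d - 2)*(d + 7)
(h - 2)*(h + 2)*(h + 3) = h^3 + 3*h^2 - 4*h - 12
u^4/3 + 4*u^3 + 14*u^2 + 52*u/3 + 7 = (u/3 + 1)*(u + 1)^2*(u + 7)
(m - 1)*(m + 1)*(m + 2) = m^3 + 2*m^2 - m - 2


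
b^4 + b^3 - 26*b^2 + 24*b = b*(b - 4)*(b - 1)*(b + 6)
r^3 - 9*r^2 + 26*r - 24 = (r - 4)*(r - 3)*(r - 2)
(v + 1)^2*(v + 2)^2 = v^4 + 6*v^3 + 13*v^2 + 12*v + 4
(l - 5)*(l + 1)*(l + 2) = l^3 - 2*l^2 - 13*l - 10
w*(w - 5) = w^2 - 5*w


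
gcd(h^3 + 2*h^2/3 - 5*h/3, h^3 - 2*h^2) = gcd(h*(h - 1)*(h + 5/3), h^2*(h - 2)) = h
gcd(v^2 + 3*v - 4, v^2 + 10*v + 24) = v + 4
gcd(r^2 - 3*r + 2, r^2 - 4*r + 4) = r - 2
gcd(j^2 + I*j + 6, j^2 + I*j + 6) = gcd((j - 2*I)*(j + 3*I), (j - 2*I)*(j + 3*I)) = j^2 + I*j + 6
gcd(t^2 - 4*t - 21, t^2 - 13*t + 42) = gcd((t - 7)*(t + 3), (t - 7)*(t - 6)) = t - 7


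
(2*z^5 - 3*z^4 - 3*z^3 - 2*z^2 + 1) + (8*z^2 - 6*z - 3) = 2*z^5 - 3*z^4 - 3*z^3 + 6*z^2 - 6*z - 2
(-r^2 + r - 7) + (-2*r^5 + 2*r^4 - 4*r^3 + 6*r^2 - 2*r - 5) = -2*r^5 + 2*r^4 - 4*r^3 + 5*r^2 - r - 12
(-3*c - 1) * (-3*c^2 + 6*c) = 9*c^3 - 15*c^2 - 6*c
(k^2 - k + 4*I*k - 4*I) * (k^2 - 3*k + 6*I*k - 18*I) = k^4 - 4*k^3 + 10*I*k^3 - 21*k^2 - 40*I*k^2 + 96*k + 30*I*k - 72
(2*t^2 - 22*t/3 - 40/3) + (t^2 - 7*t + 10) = 3*t^2 - 43*t/3 - 10/3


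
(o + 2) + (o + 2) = 2*o + 4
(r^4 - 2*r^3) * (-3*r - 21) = -3*r^5 - 15*r^4 + 42*r^3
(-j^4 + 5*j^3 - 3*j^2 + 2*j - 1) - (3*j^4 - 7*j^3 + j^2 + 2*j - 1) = -4*j^4 + 12*j^3 - 4*j^2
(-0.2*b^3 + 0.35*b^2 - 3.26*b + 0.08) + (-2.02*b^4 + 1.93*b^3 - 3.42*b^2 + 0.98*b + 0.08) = -2.02*b^4 + 1.73*b^3 - 3.07*b^2 - 2.28*b + 0.16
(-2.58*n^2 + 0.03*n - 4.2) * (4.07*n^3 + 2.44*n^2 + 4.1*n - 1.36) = -10.5006*n^5 - 6.1731*n^4 - 27.5988*n^3 - 6.6162*n^2 - 17.2608*n + 5.712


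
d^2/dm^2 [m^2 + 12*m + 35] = 2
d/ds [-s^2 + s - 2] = 1 - 2*s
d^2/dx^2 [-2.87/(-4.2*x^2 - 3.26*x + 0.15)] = (-101.2536*x^2 - 78.59208*x + 2.87*(8.4*x + 3.26)*(16.8*x + 6.52) + 3.6162)/(4.2*x^2 + 3.26*x - 0.15)^3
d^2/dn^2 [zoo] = 0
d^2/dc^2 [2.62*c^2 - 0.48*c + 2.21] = 5.24000000000000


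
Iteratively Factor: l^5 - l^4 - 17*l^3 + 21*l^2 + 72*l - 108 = (l - 2)*(l^4 + l^3 - 15*l^2 - 9*l + 54) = (l - 2)*(l + 3)*(l^3 - 2*l^2 - 9*l + 18) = (l - 2)^2*(l + 3)*(l^2 - 9) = (l - 2)^2*(l + 3)^2*(l - 3)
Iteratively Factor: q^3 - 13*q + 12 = (q - 3)*(q^2 + 3*q - 4) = (q - 3)*(q + 4)*(q - 1)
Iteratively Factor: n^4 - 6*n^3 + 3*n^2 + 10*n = (n - 5)*(n^3 - n^2 - 2*n) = (n - 5)*(n - 2)*(n^2 + n) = (n - 5)*(n - 2)*(n + 1)*(n)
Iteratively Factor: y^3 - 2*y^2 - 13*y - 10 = (y - 5)*(y^2 + 3*y + 2) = (y - 5)*(y + 2)*(y + 1)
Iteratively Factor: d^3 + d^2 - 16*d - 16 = (d + 4)*(d^2 - 3*d - 4) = (d - 4)*(d + 4)*(d + 1)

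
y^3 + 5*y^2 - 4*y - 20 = (y - 2)*(y + 2)*(y + 5)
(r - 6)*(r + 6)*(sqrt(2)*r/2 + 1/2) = sqrt(2)*r^3/2 + r^2/2 - 18*sqrt(2)*r - 18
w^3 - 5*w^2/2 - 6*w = w*(w - 4)*(w + 3/2)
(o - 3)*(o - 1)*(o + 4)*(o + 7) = o^4 + 7*o^3 - 13*o^2 - 79*o + 84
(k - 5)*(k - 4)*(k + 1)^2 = k^4 - 7*k^3 + 3*k^2 + 31*k + 20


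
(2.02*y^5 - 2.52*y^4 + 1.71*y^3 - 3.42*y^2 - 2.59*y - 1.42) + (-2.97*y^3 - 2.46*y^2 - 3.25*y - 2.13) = 2.02*y^5 - 2.52*y^4 - 1.26*y^3 - 5.88*y^2 - 5.84*y - 3.55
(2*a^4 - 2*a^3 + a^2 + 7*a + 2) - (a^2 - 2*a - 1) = 2*a^4 - 2*a^3 + 9*a + 3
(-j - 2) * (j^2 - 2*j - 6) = -j^3 + 10*j + 12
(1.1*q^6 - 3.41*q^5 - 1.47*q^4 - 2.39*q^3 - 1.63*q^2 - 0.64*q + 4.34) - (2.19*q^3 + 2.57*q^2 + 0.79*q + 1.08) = 1.1*q^6 - 3.41*q^5 - 1.47*q^4 - 4.58*q^3 - 4.2*q^2 - 1.43*q + 3.26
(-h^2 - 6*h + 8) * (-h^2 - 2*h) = h^4 + 8*h^3 + 4*h^2 - 16*h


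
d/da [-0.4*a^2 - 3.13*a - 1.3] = -0.8*a - 3.13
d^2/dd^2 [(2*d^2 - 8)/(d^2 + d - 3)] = 4*(-d^3 - 3*d^2 - 12*d - 7)/(d^6 + 3*d^5 - 6*d^4 - 17*d^3 + 18*d^2 + 27*d - 27)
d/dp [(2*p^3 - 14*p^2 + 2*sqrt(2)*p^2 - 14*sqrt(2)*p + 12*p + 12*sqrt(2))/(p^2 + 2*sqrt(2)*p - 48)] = 2*(p^4 + 4*sqrt(2)*p^3 - 146*p^2 - 7*sqrt(2)*p^2 - 108*sqrt(2)*p + 672*p - 312 + 336*sqrt(2))/(p^4 + 4*sqrt(2)*p^3 - 88*p^2 - 192*sqrt(2)*p + 2304)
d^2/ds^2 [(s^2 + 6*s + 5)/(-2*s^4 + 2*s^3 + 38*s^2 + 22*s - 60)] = (-3*s^8 - 33*s^7 - 22*s^6 + 333*s^5 + 678*s^4 - 951*s^3 - 7470*s^2 - 13845*s - 6335)/(s^12 - 3*s^11 - 54*s^10 + 80*s^9 + 1182*s^8 - 42*s^7 - 11080*s^6 - 10836*s^5 + 30273*s^4 + 33589*s^3 - 40410*s^2 - 29700*s + 27000)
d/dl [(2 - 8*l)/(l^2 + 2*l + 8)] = 4*(2*l^2 - l - 17)/(l^4 + 4*l^3 + 20*l^2 + 32*l + 64)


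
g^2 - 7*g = g*(g - 7)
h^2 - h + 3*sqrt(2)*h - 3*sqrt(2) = (h - 1)*(h + 3*sqrt(2))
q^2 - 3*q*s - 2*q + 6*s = (q - 2)*(q - 3*s)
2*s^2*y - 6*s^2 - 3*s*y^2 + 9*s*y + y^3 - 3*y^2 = (-2*s + y)*(-s + y)*(y - 3)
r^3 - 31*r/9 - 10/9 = (r - 2)*(r + 1/3)*(r + 5/3)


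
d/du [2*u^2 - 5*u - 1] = 4*u - 5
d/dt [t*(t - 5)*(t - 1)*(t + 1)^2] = 5*t^4 - 16*t^3 - 18*t^2 + 8*t + 5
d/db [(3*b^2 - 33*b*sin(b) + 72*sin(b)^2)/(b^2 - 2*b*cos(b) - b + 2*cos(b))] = 3*((b^2 - 11*b*sin(b) + 24*sin(b)^2)*(-2*b*sin(b) - 2*b + 2*sqrt(2)*sin(b + pi/4) + 1) + (b^2 - 2*b*cos(b) - b + 2*cos(b))*(-11*b*cos(b) + 2*b - 11*sin(b) + 24*sin(2*b)))/((b - 1)^2*(b - 2*cos(b))^2)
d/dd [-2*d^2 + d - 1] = 1 - 4*d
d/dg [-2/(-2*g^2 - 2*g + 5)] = 4*(-2*g - 1)/(2*g^2 + 2*g - 5)^2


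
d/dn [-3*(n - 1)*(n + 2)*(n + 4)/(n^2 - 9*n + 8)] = 3*(-n^2 + 16*n + 56)/(n^2 - 16*n + 64)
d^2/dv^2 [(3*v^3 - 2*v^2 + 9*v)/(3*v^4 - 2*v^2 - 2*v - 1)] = 2*(27*v^9 - 54*v^8 + 540*v^7 + 114*v^6 - 126*v^5 + 90*v^4 + 320*v^3 + 30*v^2 - 45*v - 20)/(27*v^12 - 54*v^10 - 54*v^9 + 9*v^8 + 72*v^7 + 64*v^6 + 12*v^5 - 27*v^4 - 32*v^3 - 18*v^2 - 6*v - 1)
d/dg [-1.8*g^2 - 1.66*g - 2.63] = -3.6*g - 1.66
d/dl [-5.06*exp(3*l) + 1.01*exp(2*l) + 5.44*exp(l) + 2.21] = (-15.18*exp(2*l) + 2.02*exp(l) + 5.44)*exp(l)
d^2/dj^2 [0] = 0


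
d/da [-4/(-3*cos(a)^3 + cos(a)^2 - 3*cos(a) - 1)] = 4*(9*cos(a)^2 - 2*cos(a) + 3)*sin(a)/(3*cos(a)^3 - cos(a)^2 + 3*cos(a) + 1)^2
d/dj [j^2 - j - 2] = 2*j - 1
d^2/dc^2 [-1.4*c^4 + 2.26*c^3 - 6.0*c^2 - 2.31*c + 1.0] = -16.8*c^2 + 13.56*c - 12.0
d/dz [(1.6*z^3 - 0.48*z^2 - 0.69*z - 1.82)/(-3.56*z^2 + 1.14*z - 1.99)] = (-5.696*z^4 + 3.648*z^3 - 12.5556*z^2 - 11.048*z + 3.4479)/(12.6736*z^4 - 8.1168*z^3 + 15.4684*z^2 - 4.5372*z + 3.9601)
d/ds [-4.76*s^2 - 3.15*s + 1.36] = -9.52*s - 3.15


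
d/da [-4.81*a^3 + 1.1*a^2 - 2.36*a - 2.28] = -14.43*a^2 + 2.2*a - 2.36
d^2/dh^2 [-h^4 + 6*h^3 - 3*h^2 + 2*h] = -12*h^2 + 36*h - 6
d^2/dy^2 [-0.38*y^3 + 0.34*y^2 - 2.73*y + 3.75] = 0.68 - 2.28*y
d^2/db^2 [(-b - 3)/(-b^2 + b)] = 2*(b^3 + 9*b^2 - 9*b + 3)/(b^3*(b^3 - 3*b^2 + 3*b - 1))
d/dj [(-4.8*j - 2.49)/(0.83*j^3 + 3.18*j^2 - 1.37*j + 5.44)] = (7.968*j^3 + 21.4641*j^2 + 15.8364*j - 29.5233)/(0.6889*j^6 + 5.2788*j^5 + 7.8382*j^4 + 0.3172*j^3 + 36.4753*j^2 - 14.9056*j + 29.5936)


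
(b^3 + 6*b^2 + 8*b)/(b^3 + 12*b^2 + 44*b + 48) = b/(b + 6)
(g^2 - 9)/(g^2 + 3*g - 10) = (g^2 - 9)/(g^2 + 3*g - 10)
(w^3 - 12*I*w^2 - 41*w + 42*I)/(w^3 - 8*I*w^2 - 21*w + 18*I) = (w - 7*I)/(w - 3*I)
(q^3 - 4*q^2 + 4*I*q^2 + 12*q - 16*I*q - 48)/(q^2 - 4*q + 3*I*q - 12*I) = (q^2 + 4*I*q + 12)/(q + 3*I)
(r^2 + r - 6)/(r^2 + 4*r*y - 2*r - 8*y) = (r + 3)/(r + 4*y)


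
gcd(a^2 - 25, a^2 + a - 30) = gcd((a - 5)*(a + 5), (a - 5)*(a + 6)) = a - 5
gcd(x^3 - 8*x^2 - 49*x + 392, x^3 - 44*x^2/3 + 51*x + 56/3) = x^2 - 15*x + 56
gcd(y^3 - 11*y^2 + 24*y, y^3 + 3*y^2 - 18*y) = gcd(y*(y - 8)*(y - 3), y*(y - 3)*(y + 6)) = y^2 - 3*y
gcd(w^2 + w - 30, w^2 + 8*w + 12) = w + 6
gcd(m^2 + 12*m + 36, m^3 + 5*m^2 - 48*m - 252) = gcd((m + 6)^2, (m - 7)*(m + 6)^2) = m^2 + 12*m + 36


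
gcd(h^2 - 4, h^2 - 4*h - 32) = 1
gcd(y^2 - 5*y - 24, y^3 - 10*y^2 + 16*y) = y - 8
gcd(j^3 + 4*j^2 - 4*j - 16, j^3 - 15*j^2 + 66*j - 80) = j - 2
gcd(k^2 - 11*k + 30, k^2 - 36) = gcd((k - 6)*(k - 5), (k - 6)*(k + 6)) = k - 6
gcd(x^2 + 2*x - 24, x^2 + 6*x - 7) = 1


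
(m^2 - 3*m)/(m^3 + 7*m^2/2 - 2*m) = 2*(m - 3)/(2*m^2 + 7*m - 4)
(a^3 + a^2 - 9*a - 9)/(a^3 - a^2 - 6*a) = (a^2 + 4*a + 3)/(a*(a + 2))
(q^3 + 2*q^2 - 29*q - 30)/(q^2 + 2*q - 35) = (q^2 + 7*q + 6)/(q + 7)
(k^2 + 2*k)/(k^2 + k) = (k + 2)/(k + 1)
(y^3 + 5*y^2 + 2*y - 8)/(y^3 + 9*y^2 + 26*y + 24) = (y - 1)/(y + 3)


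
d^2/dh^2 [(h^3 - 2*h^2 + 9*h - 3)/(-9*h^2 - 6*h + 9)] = 2*(-106*h^3 + 153*h^2 - 216*h + 3)/(3*(27*h^6 + 54*h^5 - 45*h^4 - 100*h^3 + 45*h^2 + 54*h - 27))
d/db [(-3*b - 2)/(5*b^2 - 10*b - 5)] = (3*b^2 + 4*b - 1)/(5*(b^4 - 4*b^3 + 2*b^2 + 4*b + 1))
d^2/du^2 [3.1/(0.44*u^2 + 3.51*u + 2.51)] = (-1.20032*u^2 - 9.57528*u + 3.1*(0.88*u + 3.51)*(1.76*u + 7.02) - 6.84728)/(0.44*u^2 + 3.51*u + 2.51)^3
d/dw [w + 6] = 1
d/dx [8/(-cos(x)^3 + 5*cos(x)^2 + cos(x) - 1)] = 8*(-3*cos(x)^2 + 10*cos(x) + 1)*sin(x)/(sin(x)^2*cos(x) - 5*sin(x)^2 + 4)^2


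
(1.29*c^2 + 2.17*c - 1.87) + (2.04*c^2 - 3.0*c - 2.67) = 3.33*c^2 - 0.83*c - 4.54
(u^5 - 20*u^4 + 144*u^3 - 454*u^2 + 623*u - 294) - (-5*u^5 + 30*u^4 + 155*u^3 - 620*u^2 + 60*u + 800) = 6*u^5 - 50*u^4 - 11*u^3 + 166*u^2 + 563*u - 1094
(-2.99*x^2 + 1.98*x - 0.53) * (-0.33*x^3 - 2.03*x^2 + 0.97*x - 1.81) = 0.9867*x^5 + 5.4163*x^4 - 6.7448*x^3 + 8.4084*x^2 - 4.0979*x + 0.9593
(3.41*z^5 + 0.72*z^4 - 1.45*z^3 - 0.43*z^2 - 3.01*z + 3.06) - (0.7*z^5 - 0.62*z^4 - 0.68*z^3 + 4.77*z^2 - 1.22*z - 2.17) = 2.71*z^5 + 1.34*z^4 - 0.77*z^3 - 5.2*z^2 - 1.79*z + 5.23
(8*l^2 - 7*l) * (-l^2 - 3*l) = -8*l^4 - 17*l^3 + 21*l^2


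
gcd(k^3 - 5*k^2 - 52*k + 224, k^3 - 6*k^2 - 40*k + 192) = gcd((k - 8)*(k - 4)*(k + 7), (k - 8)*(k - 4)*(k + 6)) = k^2 - 12*k + 32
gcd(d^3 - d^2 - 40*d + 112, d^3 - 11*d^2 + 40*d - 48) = d^2 - 8*d + 16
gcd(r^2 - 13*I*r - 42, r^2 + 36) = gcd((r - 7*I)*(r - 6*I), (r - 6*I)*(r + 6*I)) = r - 6*I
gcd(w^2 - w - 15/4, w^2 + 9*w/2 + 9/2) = w + 3/2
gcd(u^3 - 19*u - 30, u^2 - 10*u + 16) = 1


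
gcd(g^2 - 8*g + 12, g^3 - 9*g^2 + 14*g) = g - 2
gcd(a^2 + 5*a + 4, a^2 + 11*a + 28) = a + 4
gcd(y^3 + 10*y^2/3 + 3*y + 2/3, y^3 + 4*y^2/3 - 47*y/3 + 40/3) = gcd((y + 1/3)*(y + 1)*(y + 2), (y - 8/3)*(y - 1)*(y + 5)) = 1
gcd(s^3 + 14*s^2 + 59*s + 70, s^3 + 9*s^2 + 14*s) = s^2 + 9*s + 14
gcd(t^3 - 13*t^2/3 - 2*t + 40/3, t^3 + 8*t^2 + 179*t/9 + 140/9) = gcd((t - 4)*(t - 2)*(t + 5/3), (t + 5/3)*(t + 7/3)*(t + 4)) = t + 5/3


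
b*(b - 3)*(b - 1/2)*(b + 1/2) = b^4 - 3*b^3 - b^2/4 + 3*b/4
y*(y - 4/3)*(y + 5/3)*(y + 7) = y^4 + 22*y^3/3 + y^2/9 - 140*y/9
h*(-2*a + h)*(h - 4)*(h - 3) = -2*a*h^3 + 14*a*h^2 - 24*a*h + h^4 - 7*h^3 + 12*h^2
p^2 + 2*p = p*(p + 2)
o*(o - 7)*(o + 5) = o^3 - 2*o^2 - 35*o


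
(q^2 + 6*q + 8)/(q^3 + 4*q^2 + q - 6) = (q + 4)/(q^2 + 2*q - 3)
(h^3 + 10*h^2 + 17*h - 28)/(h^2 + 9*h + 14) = (h^2 + 3*h - 4)/(h + 2)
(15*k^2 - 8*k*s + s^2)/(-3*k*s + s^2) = (-5*k + s)/s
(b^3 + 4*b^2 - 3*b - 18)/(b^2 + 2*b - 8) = (b^2 + 6*b + 9)/(b + 4)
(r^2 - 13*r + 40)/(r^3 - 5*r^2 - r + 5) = (r - 8)/(r^2 - 1)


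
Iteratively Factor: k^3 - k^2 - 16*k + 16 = (k - 1)*(k^2 - 16) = (k - 1)*(k + 4)*(k - 4)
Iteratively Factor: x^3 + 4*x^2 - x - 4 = (x + 4)*(x^2 - 1) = (x - 1)*(x + 4)*(x + 1)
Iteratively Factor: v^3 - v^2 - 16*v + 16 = (v + 4)*(v^2 - 5*v + 4) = (v - 4)*(v + 4)*(v - 1)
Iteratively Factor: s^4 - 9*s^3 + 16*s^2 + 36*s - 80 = (s + 2)*(s^3 - 11*s^2 + 38*s - 40) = (s - 2)*(s + 2)*(s^2 - 9*s + 20) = (s - 4)*(s - 2)*(s + 2)*(s - 5)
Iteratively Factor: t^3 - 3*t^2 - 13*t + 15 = (t - 5)*(t^2 + 2*t - 3) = (t - 5)*(t - 1)*(t + 3)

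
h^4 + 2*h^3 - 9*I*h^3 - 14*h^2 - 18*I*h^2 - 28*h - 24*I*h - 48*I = (h + 2)*(h - 6*I)*(h - 4*I)*(h + I)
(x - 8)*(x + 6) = x^2 - 2*x - 48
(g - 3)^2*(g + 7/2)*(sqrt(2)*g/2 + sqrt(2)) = sqrt(2)*g^4/2 - sqrt(2)*g^3/4 - 17*sqrt(2)*g^2/2 + 15*sqrt(2)*g/4 + 63*sqrt(2)/2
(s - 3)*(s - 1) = s^2 - 4*s + 3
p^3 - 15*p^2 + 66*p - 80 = (p - 8)*(p - 5)*(p - 2)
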